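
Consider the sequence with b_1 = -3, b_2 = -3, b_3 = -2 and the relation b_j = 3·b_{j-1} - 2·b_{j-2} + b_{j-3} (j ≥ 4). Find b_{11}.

-1367

Compute successive terms:
b_4 = -3; b_5 = -8; b_6 = -20; b_7 = -47; b_8 = -109; b_9 = -253; b_{10} = -588; b_{11} = -1367.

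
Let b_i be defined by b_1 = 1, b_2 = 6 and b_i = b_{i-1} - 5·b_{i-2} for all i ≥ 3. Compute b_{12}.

Iterate the recurrence:
b_3 = 1, b_4 = -29, b_5 = -34, b_6 = 111, b_7 = 281, b_8 = -274, b_9 = -1679, b_{10} = -309, b_{11} = 8086, b_{12} = 9631.

9631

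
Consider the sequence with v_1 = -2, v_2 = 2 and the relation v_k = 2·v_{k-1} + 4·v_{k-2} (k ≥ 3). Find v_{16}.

Compute successive terms:
v_3 = -4;  v_4 = 0;  v_5 = -16;  …;  v_{13} = -139264;  v_{14} = -450560;  v_{15} = -1458176;  v_{16} = -4718592.

-4718592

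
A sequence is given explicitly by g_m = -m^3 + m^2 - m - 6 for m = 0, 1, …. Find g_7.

-307

g_7 = -1·7^3 + 1·7^2 - 1·7 - 6 = -307.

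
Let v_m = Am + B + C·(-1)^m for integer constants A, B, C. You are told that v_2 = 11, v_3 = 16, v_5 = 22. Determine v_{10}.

35

Plug in m = 2, 3, 5: 2A + B + C = 11; 3A + B - C = 16; 5A + B - C = 22.
Subtracting the first from the second: A - 2C = 5.
Subtracting the second from the third: 2A = 6.
Solving: C = -1, A = 3, then B = 6.
Therefore v_{10} = 30 + 6 + (-1)·1 = 35.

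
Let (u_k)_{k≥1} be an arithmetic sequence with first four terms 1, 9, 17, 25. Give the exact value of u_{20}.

Common difference d = 8.
u_k = 1 + (k - 1)·8.
u_{20} = 1 + 19·8 = 153.

153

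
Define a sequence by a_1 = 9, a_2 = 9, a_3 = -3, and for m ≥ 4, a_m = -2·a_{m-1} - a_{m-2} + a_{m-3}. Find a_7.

Applying the relation repeatedly:
a_4 = 6;  a_5 = 0;  a_6 = -9;  a_7 = 24.

24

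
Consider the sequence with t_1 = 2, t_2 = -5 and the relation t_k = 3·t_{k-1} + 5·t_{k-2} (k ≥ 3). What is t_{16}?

-1055527240

Step forward from the initial values:
t_3 = -5, t_4 = -40, t_5 = -145, …, t_{13} = -14322670, t_{14} = -60049085, t_{15} = -251760605, t_{16} = -1055527240.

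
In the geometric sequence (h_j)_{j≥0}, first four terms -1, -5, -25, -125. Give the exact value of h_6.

Common ratio r = 5.
h_j = (-1)·5^(j-0).
h_6 = (-1)·5^6 = -15625.

-15625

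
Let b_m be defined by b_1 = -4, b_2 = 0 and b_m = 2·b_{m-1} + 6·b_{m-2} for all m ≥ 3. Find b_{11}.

b_3 = -24; b_4 = -48; b_5 = -240; b_6 = -768; b_7 = -2976; b_8 = -10560; b_9 = -38976; b_{10} = -141312; b_{11} = -516480.

-516480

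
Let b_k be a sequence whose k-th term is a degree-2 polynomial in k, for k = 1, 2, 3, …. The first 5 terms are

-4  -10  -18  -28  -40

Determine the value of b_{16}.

-304

1st diffs: -6, -8, -10, -12.
2nd diffs: -2, -2, -2 (constant).
So b_k = -k^2 - 3k.
Evaluating at k = 16 gives b_{16} = -304.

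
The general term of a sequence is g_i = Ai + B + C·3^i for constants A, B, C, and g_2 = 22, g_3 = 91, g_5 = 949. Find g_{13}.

6377245

Plug in i = 2, 3, 5: 2A + B + 9C = 22; 3A + B + 27C = 91; 5A + B + 243C = 949.
Subtracting the first from the second: A + 18C = 69.
Subtracting the second from the third: 2A + 216C = 858.
Solving: C = 4, A = -3, then B = -8.
So g_i = -3·i + (-8) + 4·3^i; at i=13 this is 6377245.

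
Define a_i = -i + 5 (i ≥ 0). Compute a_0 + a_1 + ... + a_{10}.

0

Over i = 0..10: Σi = 55.
Total = (-1)·55 + (5)·11 = 0.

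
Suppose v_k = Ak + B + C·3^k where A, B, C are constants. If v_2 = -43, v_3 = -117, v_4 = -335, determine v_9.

Plug in k = 2, 3, 4: 2A + B + 9C = -43; 3A + B + 27C = -117; 4A + B + 81C = -335.
Subtracting the first from the second: A + 18C = -74.
Subtracting the second from the third: A + 54C = -218.
Solving: C = -4, A = -2, then B = -3.
Therefore v_9 = -18 + (-3) + (-4)·19683 = -78753.

-78753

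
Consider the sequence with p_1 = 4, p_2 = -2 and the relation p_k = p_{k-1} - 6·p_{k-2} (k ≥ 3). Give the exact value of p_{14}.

Step forward from the initial values:
p_3 = -26;  p_4 = -14;  p_5 = 142;  …;  p_{11} = 3022;  p_{12} = -78974;  p_{13} = -97106;  p_{14} = 376738.

376738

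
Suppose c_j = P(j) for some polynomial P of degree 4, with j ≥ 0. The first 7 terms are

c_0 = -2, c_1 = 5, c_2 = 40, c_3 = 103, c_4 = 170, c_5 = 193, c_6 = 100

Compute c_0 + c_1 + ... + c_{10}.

1st diffs: 7, 35, 63, 67, 23, -93.
2nd diffs: 28, 28, 4, -44, -116.
3rd diffs: 0, -24, -48, -72.
4th diffs: -24, -24, -24 (constant).
Newton forward-difference form: c_j = -2 + 7·C(j,1) + 28·C(j,2) + (-24)·C(j,4).
Continuing: -205, -842, -1955, -3712.
Summing j = 0..10 (11 terms) gives -6105.

-6105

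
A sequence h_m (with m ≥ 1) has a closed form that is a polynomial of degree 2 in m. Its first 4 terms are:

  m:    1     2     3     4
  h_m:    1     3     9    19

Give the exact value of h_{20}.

1st diffs: 2, 6, 10.
2nd diffs: 4, 4 (constant).
So h_m = 2m^2 - 4m + 3.
Evaluating at m = 20 gives h_{20} = 723.

723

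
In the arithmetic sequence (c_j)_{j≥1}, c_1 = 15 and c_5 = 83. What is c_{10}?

168

Common difference d = (83 - 15) / (5 - 1) = 17.
c_j = 15 + (j - 1)·17.
c_{10} = 15 + 9·17 = 168.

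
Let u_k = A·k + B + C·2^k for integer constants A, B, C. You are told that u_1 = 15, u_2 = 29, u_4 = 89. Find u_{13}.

The three given values yield: A + B + 2C = 15; 2A + B + 4C = 29; 4A + B + 16C = 89.
Subtracting the first from the second: A + 2C = 14.
Subtracting the second from the third: 2A + 12C = 60.
Solving: C = 4, A = 6, then B = 1.
Hence u_{13} = 6·13 + 1 + 4·8192 = 32847.

32847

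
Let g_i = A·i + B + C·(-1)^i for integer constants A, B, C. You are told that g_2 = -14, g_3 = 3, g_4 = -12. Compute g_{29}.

29

The three given values yield: 2A + B + C = -14; 3A + B - C = 3; 4A + B + C = -12.
Subtracting the first from the second: A - 2C = 17.
Subtracting the second from the third: A + 2C = -15.
Solving: C = -8, A = 1, then B = -8.
Therefore g_{29} = 29 + (-8) + (-8)·(-1) = 29.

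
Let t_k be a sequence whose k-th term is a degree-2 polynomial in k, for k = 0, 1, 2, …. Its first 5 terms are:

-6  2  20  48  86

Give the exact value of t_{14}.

1016

1st diffs: 8, 18, 28, 38.
2nd diffs: 10, 10, 10 (constant).
So t_k = 5k^2 + 3k - 6.
Evaluating at k = 14 gives t_{14} = 1016.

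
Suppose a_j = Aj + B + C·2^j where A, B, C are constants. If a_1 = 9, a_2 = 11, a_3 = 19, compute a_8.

Write the equations: A + B + 2C = 9; 2A + B + 4C = 11; 3A + B + 8C = 19.
Subtracting the first from the second: A + 2C = 2.
Subtracting the second from the third: A + 4C = 8.
Solving: C = 3, A = -4, then B = 7.
Hence a_8 = -4·8 + 7 + 3·256 = 743.

743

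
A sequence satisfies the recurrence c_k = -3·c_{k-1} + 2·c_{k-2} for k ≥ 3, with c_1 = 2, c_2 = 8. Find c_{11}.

Iterate the recurrence:
c_3 = -20;  c_4 = 76;  c_5 = -268;  c_6 = 956;  c_7 = -3404;  c_8 = 12124;  c_9 = -43180;  c_{10} = 153788;  c_{11} = -547724.

-547724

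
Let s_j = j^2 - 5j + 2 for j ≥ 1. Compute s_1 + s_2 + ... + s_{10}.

130

Over j = 1..10: Σj = 55, Σj² = 385.
Total = (1)·385 + (-5)·55 + (2)·10 = 130.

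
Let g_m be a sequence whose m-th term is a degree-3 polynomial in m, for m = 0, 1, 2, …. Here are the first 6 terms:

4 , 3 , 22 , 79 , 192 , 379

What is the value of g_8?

1564

1st diffs: -1, 19, 57, 113, 187.
2nd diffs: 20, 38, 56, 74.
3rd diffs: 18, 18, 18 (constant).
So g_m = 3m^3 + m^2 - 5m + 4.
Evaluating at m = 8 gives g_8 = 1564.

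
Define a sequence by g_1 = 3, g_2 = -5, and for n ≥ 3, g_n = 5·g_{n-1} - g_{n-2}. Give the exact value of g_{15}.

-4125079228

Step forward from the initial values:
g_3 = -28  g_4 = -135  g_5 = -647  …  g_{12} = -37503820  g_{13} = -179691597  g_{14} = -860954165  g_{15} = -4125079228.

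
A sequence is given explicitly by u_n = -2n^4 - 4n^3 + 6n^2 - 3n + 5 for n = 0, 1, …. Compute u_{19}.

-285964

u_{19} = -2·19^4 - 4·19^3 + 6·19^2 - 3·19 + 5 = -285964.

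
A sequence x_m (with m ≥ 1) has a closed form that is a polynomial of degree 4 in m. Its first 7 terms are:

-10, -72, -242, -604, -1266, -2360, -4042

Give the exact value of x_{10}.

-14536

1st diffs: -62, -170, -362, -662, -1094, -1682.
2nd diffs: -108, -192, -300, -432, -588.
3rd diffs: -84, -108, -132, -156.
4th diffs: -24, -24, -24 (constant).
So x_m = -m^4 - 4m^3 - 5m^2 - 4m + 4.
Evaluating at m = 10 gives x_{10} = -14536.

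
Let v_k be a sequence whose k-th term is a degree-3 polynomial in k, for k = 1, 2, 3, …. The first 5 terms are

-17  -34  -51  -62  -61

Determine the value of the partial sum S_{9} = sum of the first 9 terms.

-9

1st diffs: -17, -17, -11, 1.
2nd diffs: 0, 6, 12.
3rd diffs: 6, 6 (constant).
Newton forward-difference form: v_k = -17 + (-17)·C(k-1,1) + 6·C(k-1,3).
Continuing: -42, 1, 74, 183.
Summing k = 1..9 (9 terms) gives -9.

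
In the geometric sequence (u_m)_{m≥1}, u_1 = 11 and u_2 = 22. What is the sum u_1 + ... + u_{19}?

5767157

Common ratio r = 2.
u_m = 11·2^(m-1).
S = 11·(2^19 - 1)/(2 - 1) = 11·(524288 - 1)/(1) = 5767157.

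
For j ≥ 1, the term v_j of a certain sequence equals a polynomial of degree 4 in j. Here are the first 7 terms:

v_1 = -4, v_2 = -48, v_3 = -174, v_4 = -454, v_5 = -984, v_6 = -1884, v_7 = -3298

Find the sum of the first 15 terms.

-212342

1st diffs: -44, -126, -280, -530, -900, -1414.
2nd diffs: -82, -154, -250, -370, -514.
3rd diffs: -72, -96, -120, -144.
4th diffs: -24, -24, -24 (constant).
So v_j = -j^4 - 2j^3 - 4j^2 - 3j + 6.
Continuing: …, -5394, -8364, -12424, -17814, …, v_{15} = -58314.
Summing j = 1..15 (15 terms) gives -212342.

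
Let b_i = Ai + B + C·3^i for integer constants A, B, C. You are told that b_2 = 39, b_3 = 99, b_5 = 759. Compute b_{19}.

Plug in i = 2, 3, 5: 2A + B + 9C = 39; 3A + B + 27C = 99; 5A + B + 243C = 759.
Subtracting the first from the second: A + 18C = 60.
Subtracting the second from the third: 2A + 216C = 660.
Solving: C = 3, A = 6, then B = 0.
Hence b_{19} = 6·19 + 0 + 3·1162261467 = 3486784515.

3486784515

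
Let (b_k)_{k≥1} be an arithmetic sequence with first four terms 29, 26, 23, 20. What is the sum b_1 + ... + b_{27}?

-270

Common difference d = -3.
b_k = 29 + (k - 1)·(-3).
b_{27} = -49; S = 27·(29 + (-49))/2 = -270.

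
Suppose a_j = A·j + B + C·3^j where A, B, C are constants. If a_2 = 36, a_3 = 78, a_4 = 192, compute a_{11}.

Write the equations: 2A + B + 9C = 36; 3A + B + 27C = 78; 4A + B + 81C = 192.
Subtracting the first from the second: A + 18C = 42.
Subtracting the second from the third: A + 54C = 114.
Solving: C = 2, A = 6, then B = 6.
Therefore a_{11} = 66 + 6 + 2·177147 = 354366.

354366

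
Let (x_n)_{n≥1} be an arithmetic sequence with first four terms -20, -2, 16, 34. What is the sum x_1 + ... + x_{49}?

20188

Common difference d = 18.
x_n = -20 + (n - 1)·18.
x_{49} = 844; S = 49·(-20 + 844)/2 = 20188.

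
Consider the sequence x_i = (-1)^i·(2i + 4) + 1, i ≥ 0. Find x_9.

(-1)^9 = -1; 2i + 4 at i=9 is 22; so x_9 = -21.

-21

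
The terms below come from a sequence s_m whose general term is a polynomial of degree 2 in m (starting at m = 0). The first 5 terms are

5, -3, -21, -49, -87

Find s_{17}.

-1491

1st diffs: -8, -18, -28, -38.
2nd diffs: -10, -10, -10 (constant).
So s_m = -5m^2 - 3m + 5.
Evaluating at m = 17 gives s_{17} = -1491.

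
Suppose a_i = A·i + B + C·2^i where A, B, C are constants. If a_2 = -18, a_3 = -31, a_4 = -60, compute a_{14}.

Plug in i = 2, 3, 4: 2A + B + 4C = -18; 3A + B + 8C = -31; 4A + B + 16C = -60.
Subtracting the first from the second: A + 4C = -13.
Subtracting the second from the third: A + 8C = -29.
Solving: C = -4, A = 3, then B = -8.
Hence a_{14} = 3·14 + (-8) + (-4)·16384 = -65502.

-65502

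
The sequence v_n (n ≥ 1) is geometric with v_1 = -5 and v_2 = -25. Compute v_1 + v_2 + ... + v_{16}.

Common ratio r = 5.
v_n = (-5)·5^(n-1).
S = (-5)·(5^16 - 1)/(5 - 1) = (-5)·(152587890625 - 1)/(4) = -190734863280.

-190734863280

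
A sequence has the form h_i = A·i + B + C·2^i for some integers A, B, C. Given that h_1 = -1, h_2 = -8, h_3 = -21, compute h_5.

At i = 1, 2, 3: A + B + 2C = -1; 2A + B + 4C = -8; 3A + B + 8C = -21.
Subtracting the first from the second: A + 2C = -7.
Subtracting the second from the third: A + 4C = -13.
Solving: C = -3, A = -1, then B = 6.
So h_i = -1·i + 6 + (-3)·2^i; at i=5 this is -95.

-95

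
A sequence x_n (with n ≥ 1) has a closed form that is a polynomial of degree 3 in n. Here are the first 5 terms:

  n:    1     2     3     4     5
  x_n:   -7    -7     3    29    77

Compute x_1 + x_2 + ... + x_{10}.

1st diffs: 0, 10, 26, 48.
2nd diffs: 10, 16, 22.
3rd diffs: 6, 6 (constant).
Newton forward-difference form: x_n = -7 + 10·C(n-1,2) + 6·C(n-1,3).
Continuing: …, 153, 263, 413, 609, …, x_{10} = 857.
Summing n = 1..10 (10 terms) gives 2390.

2390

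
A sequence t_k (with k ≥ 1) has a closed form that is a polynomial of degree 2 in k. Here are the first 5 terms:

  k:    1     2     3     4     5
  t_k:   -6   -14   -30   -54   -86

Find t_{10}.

1st diffs: -8, -16, -24, -32.
2nd diffs: -8, -8, -8 (constant).
Newton forward-difference form: t_k = -6 + (-8)·C(k-1,1) + (-8)·C(k-1,2).
At k = 10: k-1 = 9, so t_{10} = -6 - 72 - 288 = -366.

-366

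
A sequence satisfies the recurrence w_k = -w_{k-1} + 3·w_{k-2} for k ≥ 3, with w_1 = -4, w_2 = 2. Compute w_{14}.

102338

w_3 = -14  w_4 = 20  w_5 = -62  …  w_{11} = -8414  w_{12} = 19274  w_{13} = -44516  w_{14} = 102338.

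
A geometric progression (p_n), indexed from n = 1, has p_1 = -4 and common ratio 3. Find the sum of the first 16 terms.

-86093440

p_n = (-4)·3^(n-1).
S = (-4)·(3^16 - 1)/(3 - 1) = (-4)·(43046721 - 1)/(2) = -86093440.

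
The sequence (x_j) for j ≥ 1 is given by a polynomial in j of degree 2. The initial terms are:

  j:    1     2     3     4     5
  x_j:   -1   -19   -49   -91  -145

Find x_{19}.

-2161

1st diffs: -18, -30, -42, -54.
2nd diffs: -12, -12, -12 (constant).
So x_j = -6j^2 + 5.
Evaluating at j = 19 gives x_{19} = -2161.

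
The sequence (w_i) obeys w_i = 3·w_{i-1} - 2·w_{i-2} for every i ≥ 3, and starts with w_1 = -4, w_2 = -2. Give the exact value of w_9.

Iterate the recurrence:
w_3 = 2, w_4 = 10, w_5 = 26, w_6 = 58, w_7 = 122, w_8 = 250, w_9 = 506.
(Characteristic roots are 2 and 1.)

506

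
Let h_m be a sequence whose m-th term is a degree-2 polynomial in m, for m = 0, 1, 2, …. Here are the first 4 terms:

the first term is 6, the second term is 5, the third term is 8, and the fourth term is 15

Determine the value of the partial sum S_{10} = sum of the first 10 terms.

495

1st diffs: -1, 3, 7.
2nd diffs: 4, 4 (constant).
Newton forward-difference form: h_m = 6 + (-1)·C(m,1) + 4·C(m,2).
Continuing: …, 26, 41, 60, 83, …, h_9 = 141.
Summing m = 0..9 (10 terms) gives 495.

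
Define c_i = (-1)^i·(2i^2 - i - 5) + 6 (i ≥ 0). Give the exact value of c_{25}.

-1214

(-1)^25 = -1; 2i^2 - i - 5 at i=25 is 1220; so c_{25} = -1214.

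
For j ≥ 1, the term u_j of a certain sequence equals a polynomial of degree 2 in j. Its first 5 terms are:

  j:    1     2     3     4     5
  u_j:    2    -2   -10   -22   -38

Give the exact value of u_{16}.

-478

1st diffs: -4, -8, -12, -16.
2nd diffs: -4, -4, -4 (constant).
Newton forward-difference form: u_j = 2 + (-4)·C(j-1,1) + (-4)·C(j-1,2).
At j = 16: j-1 = 15, so u_{16} = 2 - 60 - 420 = -478.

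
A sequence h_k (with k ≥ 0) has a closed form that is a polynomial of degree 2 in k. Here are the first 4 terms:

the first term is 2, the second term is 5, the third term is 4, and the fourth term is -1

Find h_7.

1st diffs: 3, -1, -5.
2nd diffs: -4, -4 (constant).
Newton forward-difference form: h_k = 2 + 3·C(k,1) + (-4)·C(k,2).
At k = 7: k = 7, so h_7 = 2 + 21 - 84 = -61.

-61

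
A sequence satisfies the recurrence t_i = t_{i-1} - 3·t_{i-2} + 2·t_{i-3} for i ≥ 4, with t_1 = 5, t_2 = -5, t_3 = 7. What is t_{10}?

-592

Step forward from the initial values:
t_4 = 32;  t_5 = 1;  t_6 = -81;  t_7 = -20;  t_8 = 225;  t_9 = 123;  t_{10} = -592.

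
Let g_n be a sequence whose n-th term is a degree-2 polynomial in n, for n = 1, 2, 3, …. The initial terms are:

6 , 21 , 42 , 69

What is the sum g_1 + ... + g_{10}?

1455

1st diffs: 15, 21, 27.
2nd diffs: 6, 6 (constant).
So g_n = 3n^2 + 6n - 3.
Continuing: …, 102, 141, 186, 237, …, g_{10} = 357.
Summing n = 1..10 (10 terms) gives 1455.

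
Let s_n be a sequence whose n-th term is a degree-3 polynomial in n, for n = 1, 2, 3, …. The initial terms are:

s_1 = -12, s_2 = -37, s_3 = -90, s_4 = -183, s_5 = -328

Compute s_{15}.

1st diffs: -25, -53, -93, -145.
2nd diffs: -28, -40, -52.
3rd diffs: -12, -12 (constant).
Newton forward-difference form: s_n = -12 + (-25)·C(n-1,1) + (-28)·C(n-1,2) + (-12)·C(n-1,3).
At n = 15: n-1 = 14, so s_{15} = -12 - 350 - 2548 - 4368 = -7278.

-7278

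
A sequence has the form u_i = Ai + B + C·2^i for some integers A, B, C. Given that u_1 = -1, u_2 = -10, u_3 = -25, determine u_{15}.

-98341

The three given values yield: A + B + 2C = -1; 2A + B + 4C = -10; 3A + B + 8C = -25.
Subtracting the first from the second: A + 2C = -9.
Subtracting the second from the third: A + 4C = -15.
Solving: C = -3, A = -3, then B = 8.
So u_i = -3·i + 8 + (-3)·2^i; at i=15 this is -98341.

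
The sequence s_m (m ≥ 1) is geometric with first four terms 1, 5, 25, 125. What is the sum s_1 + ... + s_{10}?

2441406

Common ratio r = 5.
s_m = 1·5^(m-1).
S = 1·(5^10 - 1)/(5 - 1) = 1·(9765625 - 1)/(4) = 2441406.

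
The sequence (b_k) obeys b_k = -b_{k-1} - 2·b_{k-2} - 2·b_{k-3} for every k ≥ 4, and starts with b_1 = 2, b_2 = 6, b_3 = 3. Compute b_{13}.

-19

Step forward from the initial values:
b_4 = -19  b_5 = 1  b_6 = 31  b_7 = 5  b_8 = -69  b_9 = -3  b_{10} = 131  b_{11} = 13  b_{12} = -269  b_{13} = -19.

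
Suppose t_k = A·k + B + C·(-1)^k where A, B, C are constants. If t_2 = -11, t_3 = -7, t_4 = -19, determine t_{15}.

The three given values yield: 2A + B + C = -11; 3A + B - C = -7; 4A + B + C = -19.
Subtracting the first from the second: A - 2C = 4.
Subtracting the second from the third: A + 2C = -12.
Solving: C = -4, A = -4, then B = 1.
So t_k = -4·k + 1 + (-4)·(-1)^k; at k=15 this is -55.

-55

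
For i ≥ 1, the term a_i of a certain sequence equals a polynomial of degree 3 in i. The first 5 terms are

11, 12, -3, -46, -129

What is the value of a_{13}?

-3673

1st diffs: 1, -15, -43, -83.
2nd diffs: -16, -28, -40.
3rd diffs: -12, -12 (constant).
Newton forward-difference form: a_i = 11 + 1·C(i-1,1) + (-16)·C(i-1,2) + (-12)·C(i-1,3).
At i = 13: i-1 = 12, so a_{13} = 11 + 12 - 1056 - 2640 = -3673.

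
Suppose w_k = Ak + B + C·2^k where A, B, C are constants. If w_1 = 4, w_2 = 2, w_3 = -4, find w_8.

Write the equations: A + B + 2C = 4; 2A + B + 4C = 2; 3A + B + 8C = -4.
Subtracting the first from the second: A + 2C = -2.
Subtracting the second from the third: A + 4C = -6.
Solving: C = -2, A = 2, then B = 6.
Hence w_8 = 2·8 + 6 + (-2)·256 = -490.

-490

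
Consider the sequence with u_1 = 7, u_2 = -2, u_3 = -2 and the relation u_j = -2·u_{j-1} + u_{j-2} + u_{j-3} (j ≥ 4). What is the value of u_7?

-115

Step forward from the initial values:
u_4 = 9; u_5 = -22; u_6 = 51; u_7 = -115.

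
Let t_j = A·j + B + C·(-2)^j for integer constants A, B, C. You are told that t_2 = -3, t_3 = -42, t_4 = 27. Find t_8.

At j = 2, 3, 4: 2A + B + 4C = -3; 3A + B - 8C = -42; 4A + B + 16C = 27.
Subtracting the first from the second: A - 12C = -39.
Subtracting the second from the third: A + 24C = 69.
Solving: C = 3, A = -3, then B = -9.
So t_j = -3·j + (-9) + 3·(-2)^j; at j=8 this is 735.

735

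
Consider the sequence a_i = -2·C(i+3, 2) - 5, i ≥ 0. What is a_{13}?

-245

C(16, 2) = 120, so a_{13} = -245.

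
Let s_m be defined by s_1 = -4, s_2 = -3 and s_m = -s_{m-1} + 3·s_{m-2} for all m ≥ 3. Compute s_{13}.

s_3 = -9  s_4 = 0  s_5 = -27  …  s_{10} = 1080  s_{11} = -2619  s_{12} = 5859  s_{13} = -13716.

-13716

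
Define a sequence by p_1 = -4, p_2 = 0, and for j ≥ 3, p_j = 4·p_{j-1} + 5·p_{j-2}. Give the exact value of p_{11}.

Iterate the recurrence:
p_3 = -20; p_4 = -80; p_5 = -420; p_6 = -2080; p_7 = -10420; p_8 = -52080; p_9 = -260420; p_{10} = -1302080; p_{11} = -6510420.
(Characteristic roots are 5 and -1.)

-6510420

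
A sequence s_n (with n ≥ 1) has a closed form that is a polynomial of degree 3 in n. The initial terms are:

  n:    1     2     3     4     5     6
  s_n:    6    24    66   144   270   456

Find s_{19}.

1st diffs: 18, 42, 78, 126, 186.
2nd diffs: 24, 36, 48, 60.
3rd diffs: 12, 12, 12 (constant).
Newton forward-difference form: s_n = 6 + 18·C(n-1,1) + 24·C(n-1,2) + 12·C(n-1,3).
At n = 19: n-1 = 18, so s_{19} = 6 + 324 + 3672 + 9792 = 13794.

13794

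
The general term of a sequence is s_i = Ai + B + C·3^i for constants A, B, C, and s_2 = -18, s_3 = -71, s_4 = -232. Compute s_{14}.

Plug in i = 2, 3, 4: 2A + B + 9C = -18; 3A + B + 27C = -71; 4A + B + 81C = -232.
Subtracting the first from the second: A + 18C = -53.
Subtracting the second from the third: A + 54C = -161.
Solving: C = -3, A = 1, then B = 7.
Therefore s_{14} = 14 + 7 + (-3)·4782969 = -14348886.

-14348886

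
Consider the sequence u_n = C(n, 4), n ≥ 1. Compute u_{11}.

C(11, 4) = 330, so u_{11} = 330.

330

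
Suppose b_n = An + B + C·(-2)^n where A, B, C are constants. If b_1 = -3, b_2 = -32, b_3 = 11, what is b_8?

Plug in n = 1, 2, 3: A + B - 2C = -3; 2A + B + 4C = -32; 3A + B - 8C = 11.
Subtracting the first from the second: A + 6C = -29.
Subtracting the second from the third: A - 12C = 43.
Solving: C = -4, A = -5, then B = -6.
Hence b_8 = -5·8 + (-6) + (-4)·256 = -1070.

-1070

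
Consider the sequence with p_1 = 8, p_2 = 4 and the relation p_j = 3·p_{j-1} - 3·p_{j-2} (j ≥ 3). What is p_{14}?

Applying the relation repeatedly:
p_3 = -12, p_4 = -48, p_5 = -108, …, p_{11} = 2916, p_{12} = 4860, p_{13} = 5832, p_{14} = 2916.

2916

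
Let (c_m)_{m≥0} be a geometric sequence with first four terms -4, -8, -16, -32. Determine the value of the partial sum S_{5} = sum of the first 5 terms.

-124

Common ratio r = 2.
c_m = (-4)·2^(m-0).
S = (-4)·(2^5 - 1)/(2 - 1) = (-4)·(32 - 1)/(1) = -124.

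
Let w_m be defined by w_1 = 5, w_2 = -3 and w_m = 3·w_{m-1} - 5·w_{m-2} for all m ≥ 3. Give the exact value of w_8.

2013

Applying the relation repeatedly:
w_3 = -34  w_4 = -87  w_5 = -91  w_6 = 162  w_7 = 941  w_8 = 2013.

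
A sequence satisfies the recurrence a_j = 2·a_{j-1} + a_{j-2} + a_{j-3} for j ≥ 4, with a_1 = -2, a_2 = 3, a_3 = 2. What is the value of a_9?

611

Compute successive terms:
a_4 = 5, a_5 = 15, a_6 = 37, a_7 = 94, a_8 = 240, a_9 = 611.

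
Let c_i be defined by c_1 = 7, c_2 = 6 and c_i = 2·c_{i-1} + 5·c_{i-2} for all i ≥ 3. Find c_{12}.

Step forward from the initial values:
c_3 = 47;  c_4 = 124;  c_5 = 483;  c_6 = 1586;  c_7 = 5587;  c_8 = 19104;  c_9 = 66143;  c_{10} = 227806;  c_{11} = 786327;  c_{12} = 2711684.

2711684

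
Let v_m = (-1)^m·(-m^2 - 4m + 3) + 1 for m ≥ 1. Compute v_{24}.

(-1)^24 = 1; -m^2 - 4m + 3 at m=24 is -669; so v_{24} = -668.

-668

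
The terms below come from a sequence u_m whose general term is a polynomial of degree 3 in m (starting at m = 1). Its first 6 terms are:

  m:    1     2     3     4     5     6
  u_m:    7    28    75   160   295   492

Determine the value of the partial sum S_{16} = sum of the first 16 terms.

1st diffs: 21, 47, 85, 135, 197.
2nd diffs: 26, 38, 50, 62.
3rd diffs: 12, 12, 12 (constant).
So u_m = 2m^3 + m^2 + 4m.
Continuing: …, 763, 1120, 1575, 2140, …, u_{16} = 8512.
Summing m = 1..16 (16 terms) gives 39032.

39032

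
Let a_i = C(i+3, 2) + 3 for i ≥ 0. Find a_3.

18

C(6, 2) = 15, so a_3 = 18.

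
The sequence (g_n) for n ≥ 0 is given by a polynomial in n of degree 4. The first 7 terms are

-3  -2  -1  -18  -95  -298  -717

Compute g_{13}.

-22298

1st diffs: 1, 1, -17, -77, -203, -419.
2nd diffs: 0, -18, -60, -126, -216.
3rd diffs: -18, -42, -66, -90.
4th diffs: -24, -24, -24 (constant).
So g_n = -n^4 + 3n^3 - 2n^2 + n - 3.
Evaluating at n = 13 gives g_{13} = -22298.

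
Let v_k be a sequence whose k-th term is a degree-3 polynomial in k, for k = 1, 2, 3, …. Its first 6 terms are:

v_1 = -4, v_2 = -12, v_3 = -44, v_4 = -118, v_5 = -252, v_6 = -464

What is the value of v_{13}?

-5644

1st diffs: -8, -32, -74, -134, -212.
2nd diffs: -24, -42, -60, -78.
3rd diffs: -18, -18, -18 (constant).
Newton forward-difference form: v_k = -4 + (-8)·C(k-1,1) + (-24)·C(k-1,2) + (-18)·C(k-1,3).
At k = 13: k-1 = 12, so v_{13} = -4 - 96 - 1584 - 3960 = -5644.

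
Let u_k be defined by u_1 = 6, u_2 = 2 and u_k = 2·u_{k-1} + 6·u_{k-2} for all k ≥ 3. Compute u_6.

1400

Step forward from the initial values:
u_3 = 40  u_4 = 92  u_5 = 424  u_6 = 1400.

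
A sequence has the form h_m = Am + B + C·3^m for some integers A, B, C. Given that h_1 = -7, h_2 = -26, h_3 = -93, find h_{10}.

-236146

Write the equations: A + B + 3C = -7; 2A + B + 9C = -26; 3A + B + 27C = -93.
Subtracting the first from the second: A + 6C = -19.
Subtracting the second from the third: A + 18C = -67.
Solving: C = -4, A = 5, then B = 0.
Therefore h_{10} = 50 + 0 + (-4)·59049 = -236146.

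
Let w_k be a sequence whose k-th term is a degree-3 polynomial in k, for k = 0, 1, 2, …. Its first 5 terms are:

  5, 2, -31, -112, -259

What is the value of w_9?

1st diffs: -3, -33, -81, -147.
2nd diffs: -30, -48, -66.
3rd diffs: -18, -18 (constant).
Newton forward-difference form: w_k = 5 + (-3)·C(k,1) + (-30)·C(k,2) + (-18)·C(k,3).
At k = 9: k = 9, so w_9 = 5 - 27 - 1080 - 1512 = -2614.

-2614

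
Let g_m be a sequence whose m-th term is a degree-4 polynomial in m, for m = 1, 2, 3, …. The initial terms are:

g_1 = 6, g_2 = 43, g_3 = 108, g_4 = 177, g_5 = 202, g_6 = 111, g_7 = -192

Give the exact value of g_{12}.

-9927

1st diffs: 37, 65, 69, 25, -91, -303.
2nd diffs: 28, 4, -44, -116, -212.
3rd diffs: -24, -48, -72, -96.
4th diffs: -24, -24, -24 (constant).
Newton forward-difference form: g_m = 6 + 37·C(m-1,1) + 28·C(m-1,2) + (-24)·C(m-1,3) + (-24)·C(m-1,4).
At m = 12: m-1 = 11, so g_{12} = 6 + 407 + 1540 - 3960 - 7920 = -9927.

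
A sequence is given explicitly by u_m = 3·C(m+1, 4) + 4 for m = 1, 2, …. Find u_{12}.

C(13, 4) = 715, so u_{12} = 2149.

2149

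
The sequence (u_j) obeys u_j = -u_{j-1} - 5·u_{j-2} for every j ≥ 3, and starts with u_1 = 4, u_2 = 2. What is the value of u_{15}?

Step forward from the initial values:
u_3 = -22, u_4 = 12, u_5 = 98, …, u_{12} = 27282, u_{13} = -44572, u_{14} = -91838, u_{15} = 314698.

314698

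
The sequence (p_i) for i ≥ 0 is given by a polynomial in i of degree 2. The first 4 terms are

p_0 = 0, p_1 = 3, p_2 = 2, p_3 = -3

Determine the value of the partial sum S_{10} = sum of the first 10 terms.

-345

1st diffs: 3, -1, -5.
2nd diffs: -4, -4 (constant).
Newton forward-difference form: p_i = 3·C(i,1) + (-4)·C(i,2).
Continuing: …, -12, -25, -42, -63, …, p_9 = -117.
Summing i = 0..9 (10 terms) gives -345.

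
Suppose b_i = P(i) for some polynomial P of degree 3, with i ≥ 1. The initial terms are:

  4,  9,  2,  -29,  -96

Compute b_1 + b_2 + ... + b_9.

1st diffs: 5, -7, -31, -67.
2nd diffs: -12, -24, -36.
3rd diffs: -12, -12 (constant).
So b_i = -2i^3 + 6i^2 + i - 1.
Continuing: -211, -386, -633, -964.
Summing i = 1..9 (9 terms) gives -2304.

-2304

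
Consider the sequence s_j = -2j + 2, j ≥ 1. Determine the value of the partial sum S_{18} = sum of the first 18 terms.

Over j = 1..18: Σj = 171.
Total = (-2)·171 + (2)·18 = -306.

-306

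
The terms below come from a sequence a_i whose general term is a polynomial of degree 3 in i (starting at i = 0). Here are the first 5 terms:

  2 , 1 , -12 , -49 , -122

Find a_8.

-1014

1st diffs: -1, -13, -37, -73.
2nd diffs: -12, -24, -36.
3rd diffs: -12, -12 (constant).
Newton forward-difference form: a_i = 2 + (-1)·C(i,1) + (-12)·C(i,2) + (-12)·C(i,3).
At i = 8: i = 8, so a_8 = 2 - 8 - 336 - 672 = -1014.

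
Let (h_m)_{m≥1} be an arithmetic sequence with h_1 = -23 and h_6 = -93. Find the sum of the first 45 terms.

Common difference d = (-93 - (-23)) / (6 - 1) = -14.
h_m = -23 + (m - 1)·(-14).
h_{45} = -639; S = 45·(-23 + (-639))/2 = -14895.

-14895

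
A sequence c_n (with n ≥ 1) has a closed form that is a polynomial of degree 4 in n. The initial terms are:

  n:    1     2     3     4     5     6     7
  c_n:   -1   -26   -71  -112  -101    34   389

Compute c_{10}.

1st diffs: -25, -45, -41, 11, 135, 355.
2nd diffs: -20, 4, 52, 124, 220.
3rd diffs: 24, 48, 72, 96.
4th diffs: 24, 24, 24 (constant).
Newton forward-difference form: c_n = -1 + (-25)·C(n-1,1) + (-20)·C(n-1,2) + 24·C(n-1,3) + 24·C(n-1,4).
At n = 10: n-1 = 9, so c_{10} = -1 - 225 - 720 + 2016 + 3024 = 4094.

4094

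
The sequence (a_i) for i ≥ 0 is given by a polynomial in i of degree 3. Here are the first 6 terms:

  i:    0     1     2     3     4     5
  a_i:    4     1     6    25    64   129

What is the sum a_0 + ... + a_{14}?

1st diffs: -3, 5, 19, 39, 65.
2nd diffs: 8, 14, 20, 26.
3rd diffs: 6, 6, 6 (constant).
Newton forward-difference form: a_i = 4 + (-3)·C(i,1) + 8·C(i,2) + 6·C(i,3).
Continuing: …, 226, 361, 540, 769, …, a_{14} = 2874.
Summing i = 0..14 (15 terms) gives 11575.

11575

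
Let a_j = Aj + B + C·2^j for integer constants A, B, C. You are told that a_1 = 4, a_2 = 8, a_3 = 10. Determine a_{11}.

Write the equations: A + B + 2C = 4; 2A + B + 4C = 8; 3A + B + 8C = 10.
Subtracting the first from the second: A + 2C = 4.
Subtracting the second from the third: A + 4C = 2.
Solving: C = -1, A = 6, then B = 0.
Therefore a_{11} = 66 + 0 + (-1)·2048 = -1982.

-1982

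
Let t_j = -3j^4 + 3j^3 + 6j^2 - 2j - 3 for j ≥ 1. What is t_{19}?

t_{19} = -3·19^4 + 3·19^3 + 6·19^2 - 2·19 - 3 = -368261.

-368261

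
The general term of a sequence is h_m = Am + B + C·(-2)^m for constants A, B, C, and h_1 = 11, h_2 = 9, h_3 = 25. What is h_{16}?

-65467

At m = 1, 2, 3: A + B - 2C = 11; 2A + B + 4C = 9; 3A + B - 8C = 25.
Subtracting the first from the second: A + 6C = -2.
Subtracting the second from the third: A - 12C = 16.
Solving: C = -1, A = 4, then B = 5.
Hence h_{16} = 4·16 + 5 + (-1)·65536 = -65467.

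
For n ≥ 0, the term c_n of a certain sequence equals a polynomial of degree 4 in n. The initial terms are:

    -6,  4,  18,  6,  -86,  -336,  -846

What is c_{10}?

1st diffs: 10, 14, -12, -92, -250, -510.
2nd diffs: 4, -26, -80, -158, -260.
3rd diffs: -30, -54, -78, -102.
4th diffs: -24, -24, -24 (constant).
Newton forward-difference form: c_n = -6 + 10·C(n,1) + 4·C(n,2) + (-30)·C(n,3) + (-24)·C(n,4).
At n = 10: n = 10, so c_{10} = -6 + 100 + 180 - 3600 - 5040 = -8366.

-8366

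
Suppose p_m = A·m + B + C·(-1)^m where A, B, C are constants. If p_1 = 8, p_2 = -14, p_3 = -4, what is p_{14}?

-86

At m = 1, 2, 3: A + B - C = 8; 2A + B + C = -14; 3A + B - C = -4.
Subtracting the first from the second: A + 2C = -22.
Subtracting the second from the third: A - 2C = 10.
Solving: C = -8, A = -6, then B = 6.
Hence p_{14} = -6·14 + 6 + (-8)·1 = -86.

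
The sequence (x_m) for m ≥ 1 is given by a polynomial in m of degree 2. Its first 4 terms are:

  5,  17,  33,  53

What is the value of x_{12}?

1st diffs: 12, 16, 20.
2nd diffs: 4, 4 (constant).
So x_m = 2m^2 + 6m - 3.
Evaluating at m = 12 gives x_{12} = 357.

357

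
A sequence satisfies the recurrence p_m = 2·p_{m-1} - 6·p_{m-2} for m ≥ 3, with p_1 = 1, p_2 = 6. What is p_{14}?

91776

Step forward from the initial values:
p_3 = 6  p_4 = -24  p_5 = -84  …  p_{11} = -11424  p_{12} = 22656  p_{13} = 113856  p_{14} = 91776.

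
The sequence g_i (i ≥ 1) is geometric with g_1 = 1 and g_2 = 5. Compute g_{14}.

Common ratio r = 5.
g_i = 1·5^(i-1).
g_{14} = 1·5^13 = 1220703125.

1220703125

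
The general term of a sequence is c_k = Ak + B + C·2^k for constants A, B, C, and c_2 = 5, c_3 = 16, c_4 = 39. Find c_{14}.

49133

The three given values yield: 2A + B + 4C = 5; 3A + B + 8C = 16; 4A + B + 16C = 39.
Subtracting the first from the second: A + 4C = 11.
Subtracting the second from the third: A + 8C = 23.
Solving: C = 3, A = -1, then B = -5.
Hence c_{14} = -1·14 + (-5) + 3·16384 = 49133.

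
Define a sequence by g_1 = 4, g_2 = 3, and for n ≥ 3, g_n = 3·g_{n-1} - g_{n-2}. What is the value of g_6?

Applying the relation repeatedly:
g_3 = 5; g_4 = 12; g_5 = 31; g_6 = 81.

81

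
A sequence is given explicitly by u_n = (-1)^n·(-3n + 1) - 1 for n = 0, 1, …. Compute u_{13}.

(-1)^13 = -1; -3n + 1 at n=13 is -38; so u_{13} = 37.

37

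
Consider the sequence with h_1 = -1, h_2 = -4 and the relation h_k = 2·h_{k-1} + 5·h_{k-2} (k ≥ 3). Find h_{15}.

-37567993

h_3 = -13; h_4 = -46; h_5 = -157; …; h_{12} = -915286; h_{13} = -3157237; h_{14} = -10890904; h_{15} = -37567993.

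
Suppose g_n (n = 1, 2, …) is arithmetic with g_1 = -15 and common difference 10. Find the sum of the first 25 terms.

g_n = -15 + (n - 1)·10.
g_{25} = 225; S = 25·(-15 + 225)/2 = 2625.

2625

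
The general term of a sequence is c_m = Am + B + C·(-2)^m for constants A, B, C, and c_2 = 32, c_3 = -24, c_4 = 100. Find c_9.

-2520

Write the equations: 2A + B + 4C = 32; 3A + B - 8C = -24; 4A + B + 16C = 100.
Subtracting the first from the second: A - 12C = -56.
Subtracting the second from the third: A + 24C = 124.
Solving: C = 5, A = 4, then B = 4.
Hence c_9 = 4·9 + 4 + 5·(-512) = -2520.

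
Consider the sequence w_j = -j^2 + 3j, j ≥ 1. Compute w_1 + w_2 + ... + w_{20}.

Over j = 1..20: Σj = 210, Σj² = 2870.
Total = (-1)·2870 + (3)·210 = -2240.

-2240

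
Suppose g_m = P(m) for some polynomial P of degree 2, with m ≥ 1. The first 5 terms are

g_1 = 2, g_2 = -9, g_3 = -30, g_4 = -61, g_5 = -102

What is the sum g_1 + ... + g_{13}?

1st diffs: -11, -21, -31, -41.
2nd diffs: -10, -10, -10 (constant).
So g_m = -5m^2 + 4m + 3.
Continuing: …, -153, -214, -285, -366, …, g_{13} = -790.
Summing m = 1..13 (13 terms) gives -3692.

-3692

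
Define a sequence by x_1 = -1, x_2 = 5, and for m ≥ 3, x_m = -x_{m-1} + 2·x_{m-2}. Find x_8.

Iterate the recurrence:
x_3 = -7, x_4 = 17, x_5 = -31, x_6 = 65, x_7 = -127, x_8 = 257.
(Characteristic roots are 1 and -2.)

257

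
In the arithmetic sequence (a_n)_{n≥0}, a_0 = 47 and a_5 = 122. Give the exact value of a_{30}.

497

Common difference d = (122 - 47) / (5 - 0) = 15.
a_n = 47 + (n - 0)·15.
a_{30} = 47 + 30·15 = 497.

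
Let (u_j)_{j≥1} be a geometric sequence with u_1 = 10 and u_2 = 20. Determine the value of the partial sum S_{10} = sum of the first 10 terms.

10230

Common ratio r = 2.
u_j = 10·2^(j-1).
S = 10·(2^10 - 1)/(2 - 1) = 10·(1024 - 1)/(1) = 10230.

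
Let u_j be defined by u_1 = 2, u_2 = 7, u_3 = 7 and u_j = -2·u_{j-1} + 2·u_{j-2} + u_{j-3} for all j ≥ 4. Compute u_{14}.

-64073

Iterate the recurrence:
u_4 = 2;  u_5 = 17;  u_6 = -23;  …;  u_{11} = 3577;  u_{12} = -9343;  u_{13} = 24482;  u_{14} = -64073.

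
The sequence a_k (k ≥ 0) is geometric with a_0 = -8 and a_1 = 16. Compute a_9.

4096

Common ratio r = -2.
a_k = (-8)·(-2)^(k-0).
a_9 = (-8)·(-2)^9 = 4096.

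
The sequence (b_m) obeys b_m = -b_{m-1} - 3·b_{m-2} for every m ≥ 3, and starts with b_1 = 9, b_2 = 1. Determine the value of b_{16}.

Applying the relation repeatedly:
b_3 = -28, b_4 = 25, b_5 = 59, …, b_{13} = -6991, b_{14} = 3721, b_{15} = 17252, b_{16} = -28415.

-28415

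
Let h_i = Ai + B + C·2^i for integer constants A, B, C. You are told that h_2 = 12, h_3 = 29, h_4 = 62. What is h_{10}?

4100

At i = 2, 3, 4: 2A + B + 4C = 12; 3A + B + 8C = 29; 4A + B + 16C = 62.
Subtracting the first from the second: A + 4C = 17.
Subtracting the second from the third: A + 8C = 33.
Solving: C = 4, A = 1, then B = -6.
Therefore h_{10} = 10 + (-6) + 4·1024 = 4100.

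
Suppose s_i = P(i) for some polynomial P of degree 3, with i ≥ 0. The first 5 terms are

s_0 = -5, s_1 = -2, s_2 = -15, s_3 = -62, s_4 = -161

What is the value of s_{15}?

1st diffs: 3, -13, -47, -99.
2nd diffs: -16, -34, -52.
3rd diffs: -18, -18 (constant).
Newton forward-difference form: s_i = -5 + 3·C(i,1) + (-16)·C(i,2) + (-18)·C(i,3).
At i = 15: i = 15, so s_{15} = -5 + 45 - 1680 - 8190 = -9830.

-9830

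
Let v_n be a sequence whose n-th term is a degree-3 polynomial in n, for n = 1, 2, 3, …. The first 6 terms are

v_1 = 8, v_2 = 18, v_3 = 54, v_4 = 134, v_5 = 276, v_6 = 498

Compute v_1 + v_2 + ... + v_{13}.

21190

1st diffs: 10, 36, 80, 142, 222.
2nd diffs: 26, 44, 62, 80.
3rd diffs: 18, 18, 18 (constant).
So v_n = 3n^3 - 5n^2 + 4n + 6.
Continuing: …, 818, 1254, 1824, 2546, …, v_{13} = 5804.
Summing n = 1..13 (13 terms) gives 21190.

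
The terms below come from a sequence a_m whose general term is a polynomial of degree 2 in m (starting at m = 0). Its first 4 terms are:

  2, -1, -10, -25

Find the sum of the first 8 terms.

-404

1st diffs: -3, -9, -15.
2nd diffs: -6, -6 (constant).
Newton forward-difference form: a_m = 2 + (-3)·C(m,1) + (-6)·C(m,2).
Continuing: -46, -73, -106, -145.
Summing m = 0..7 (8 terms) gives -404.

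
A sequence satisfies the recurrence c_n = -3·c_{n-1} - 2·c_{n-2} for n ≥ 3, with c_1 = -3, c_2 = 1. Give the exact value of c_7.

123

Applying the relation repeatedly:
c_3 = 3  c_4 = -11  c_5 = 27  c_6 = -59  c_7 = 123.
(Characteristic roots are -1 and -2.)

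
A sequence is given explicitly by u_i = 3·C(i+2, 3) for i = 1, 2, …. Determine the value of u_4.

60

C(6, 3) = 20, so u_4 = 60.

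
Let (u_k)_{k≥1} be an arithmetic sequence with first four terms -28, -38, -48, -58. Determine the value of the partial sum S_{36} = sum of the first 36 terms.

-7308

Common difference d = -10.
u_k = -28 + (k - 1)·(-10).
u_{36} = -378; S = 36·(-28 + (-378))/2 = -7308.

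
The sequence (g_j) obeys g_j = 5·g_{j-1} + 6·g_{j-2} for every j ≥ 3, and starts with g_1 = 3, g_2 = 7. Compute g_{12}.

Applying the relation repeatedly:
g_3 = 53  g_4 = 307  g_5 = 1853  g_6 = 11107  g_7 = 66653  g_8 = 399907  g_9 = 2399453  g_{10} = 14396707  g_{11} = 86380253  g_{12} = 518281507.
(Characteristic roots are 6 and -1.)

518281507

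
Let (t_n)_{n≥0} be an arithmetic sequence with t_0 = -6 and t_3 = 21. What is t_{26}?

228

Common difference d = (21 - (-6)) / (3 - 0) = 9.
t_n = -6 + (n - 0)·9.
t_{26} = -6 + 26·9 = 228.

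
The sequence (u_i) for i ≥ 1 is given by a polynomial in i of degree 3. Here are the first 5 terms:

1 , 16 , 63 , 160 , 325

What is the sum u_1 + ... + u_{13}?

1st diffs: 15, 47, 97, 165.
2nd diffs: 32, 50, 68.
3rd diffs: 18, 18 (constant).
So u_i = 3i^3 - 2i^2.
Continuing: …, 576, 931, 1408, 2025, …, u_{13} = 6253.
Summing i = 1..13 (13 terms) gives 23205.

23205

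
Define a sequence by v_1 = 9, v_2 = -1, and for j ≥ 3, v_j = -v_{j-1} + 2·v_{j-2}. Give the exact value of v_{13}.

13659

Applying the relation repeatedly:
v_3 = 19, v_4 = -21, v_5 = 59, …, v_{10} = -1701, v_{11} = 3419, v_{12} = -6821, v_{13} = 13659.
(Characteristic roots are 1 and -2.)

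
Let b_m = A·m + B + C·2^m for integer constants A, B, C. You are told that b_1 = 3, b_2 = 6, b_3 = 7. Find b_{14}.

At m = 1, 2, 3: A + B + 2C = 3; 2A + B + 4C = 6; 3A + B + 8C = 7.
Subtracting the first from the second: A + 2C = 3.
Subtracting the second from the third: A + 4C = 1.
Solving: C = -1, A = 5, then B = 0.
Hence b_{14} = 5·14 + 0 + (-1)·16384 = -16314.

-16314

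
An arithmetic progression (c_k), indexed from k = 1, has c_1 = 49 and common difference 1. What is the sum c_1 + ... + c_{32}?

c_k = 49 + (k - 1)·1.
c_{32} = 80; S = 32·(49 + 80)/2 = 2064.

2064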